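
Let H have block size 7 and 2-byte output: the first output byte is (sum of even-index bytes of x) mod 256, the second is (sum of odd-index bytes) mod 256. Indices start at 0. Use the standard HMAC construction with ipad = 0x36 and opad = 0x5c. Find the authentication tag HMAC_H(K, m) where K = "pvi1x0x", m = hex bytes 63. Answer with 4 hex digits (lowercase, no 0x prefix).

5944

Key "pvi1x0x" = 70 76 69 31 78 30 78 is exactly B = 7 bytes: K' = 70 76 69 31 78 30 78.
K' ⊕ ipad = 46 40 5f 07 4e 06 4e.  K' ⊕ opad = 2c 2a 35 6d 24 6c 24.
Inner input = (K'⊕ipad) ∥ m = 46 40 5f 07 4e 06 4e ∥ 63.
Inner hash: even-index sum = 321 mod 256 = 65; odd-index sum = 176 mod 256 = 176 → 41 b0.
Outer input = (K'⊕opad) ∥ inner = 2c 2a 35 6d 24 6c 24 ∥ 41 b0.
Outer hash (tag): even-index sum = 345 mod 256 = 89; odd-index sum = 324 mod 256 = 68 → 59 44.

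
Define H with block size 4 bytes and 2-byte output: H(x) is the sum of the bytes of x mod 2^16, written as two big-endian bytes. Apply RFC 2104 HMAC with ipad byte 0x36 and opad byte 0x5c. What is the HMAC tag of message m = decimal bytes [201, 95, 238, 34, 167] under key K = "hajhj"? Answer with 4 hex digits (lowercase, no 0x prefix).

Key "hajhj" = 68 61 6a 68 6a is 5 bytes > B = 4, so hash it first: H(key) = 02 05, then zero-pad to 4 bytes: K' = 02 05 00 00.
K' ⊕ ipad = 34 33 36 36.  K' ⊕ opad = 5e 59 5c 5c.
Inner input = (K'⊕ipad) ∥ m = 34 33 36 36 ∥ c9 5f ee 22 a7.
Inner hash: sum = 52+51+54+54+201+95+238+34+167 = 946 → 03 b2.
Outer input = (K'⊕opad) ∥ inner = 5e 59 5c 5c ∥ 03 b2.
Outer hash (tag): sum = 94+89+92+92+3+178 = 548 → 02 24.

0224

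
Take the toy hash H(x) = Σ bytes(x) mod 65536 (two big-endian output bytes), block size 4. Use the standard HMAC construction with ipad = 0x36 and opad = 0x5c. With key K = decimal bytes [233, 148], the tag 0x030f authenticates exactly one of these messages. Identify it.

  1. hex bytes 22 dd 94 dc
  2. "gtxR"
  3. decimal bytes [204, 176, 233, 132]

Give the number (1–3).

3

Key decimal bytes [233, 148] = e9 94 is 2 bytes ≤ B = 4; zero-pad to 4 bytes: K' = e9 94 00 00.
K' ⊕ ipad = df a2 36 36; K' ⊕ opad = b5 c8 5c 5c.
m1: inner = H(df a2 36 36 22 dd 94 dc) = 04 5c; tag = H(b5 c8 5c 5c 04 5c) = 0295
m2: inner = H(df a2 36 36 67 74 78 52) = 03 92; tag = H(b5 c8 5c 5c 03 92) = 02ca
m3: inner = H(df a2 36 36 cc b0 e9 84) = 04 d6; tag = H(b5 c8 5c 5c 04 d6) = 030f ← matches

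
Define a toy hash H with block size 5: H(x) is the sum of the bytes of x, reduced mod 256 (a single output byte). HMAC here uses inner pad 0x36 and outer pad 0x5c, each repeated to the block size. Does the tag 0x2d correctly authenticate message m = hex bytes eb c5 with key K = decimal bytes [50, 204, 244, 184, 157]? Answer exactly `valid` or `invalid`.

invalid

Key decimal bytes [50, 204, 244, 184, 157] = 32 cc f4 b8 9d is exactly B = 5 bytes: K' = 32 cc f4 b8 9d.
K' ⊕ ipad = 04 fa c2 8e ab; K' ⊕ opad = 6e 90 a8 e4 c1.
Inner hash: sum = 4+250+194+142+171+235+197 = 1193; mod 256 = 169 → a9.
Outer hash (recomputed tag): sum = 110+144+168+228+193+169 = 1012; mod 256 = 244 → f4.
Recomputed tag = f4; claimed = 2d → mismatch.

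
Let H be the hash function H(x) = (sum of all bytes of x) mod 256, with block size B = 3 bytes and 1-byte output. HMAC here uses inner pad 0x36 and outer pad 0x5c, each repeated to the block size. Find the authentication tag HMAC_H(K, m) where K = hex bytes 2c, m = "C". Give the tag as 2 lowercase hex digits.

f1

Key hex bytes 2c is 1 byte ≤ B = 3; zero-pad to 3 bytes: K' = 2c 00 00.
K' ⊕ ipad = 1a 36 36.  K' ⊕ opad = 70 5c 5c.
Inner input = (K'⊕ipad) ∥ m = 1a 36 36 ∥ 43.
Inner hash: sum = 26+54+54+67 = 201 → c9.
Outer input = (K'⊕opad) ∥ inner = 70 5c 5c ∥ c9.
Outer hash (tag): sum = 112+92+92+201 = 497; mod 256 = 241 → f1.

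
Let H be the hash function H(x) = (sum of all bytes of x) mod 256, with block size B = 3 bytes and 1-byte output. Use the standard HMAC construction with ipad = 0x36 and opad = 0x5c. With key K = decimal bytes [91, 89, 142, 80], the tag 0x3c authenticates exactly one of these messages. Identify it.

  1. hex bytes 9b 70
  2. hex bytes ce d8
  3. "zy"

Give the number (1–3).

2

Key decimal bytes [91, 89, 142, 80] = 5b 59 8e 50 is 4 bytes > B = 3, so hash it first: H(key) = 92, then zero-pad to 3 bytes: K' = 92 00 00.
K' ⊕ ipad = a4 36 36; K' ⊕ opad = ce 5c 5c.
m1: inner = H(a4 36 36 9b 70) = 1b; tag = H(ce 5c 5c 1b) = a1
m2: inner = H(a4 36 36 ce d8) = b6; tag = H(ce 5c 5c b6) = 3c ← matches
m3: inner = H(a4 36 36 7a 79) = 03; tag = H(ce 5c 5c 03) = 89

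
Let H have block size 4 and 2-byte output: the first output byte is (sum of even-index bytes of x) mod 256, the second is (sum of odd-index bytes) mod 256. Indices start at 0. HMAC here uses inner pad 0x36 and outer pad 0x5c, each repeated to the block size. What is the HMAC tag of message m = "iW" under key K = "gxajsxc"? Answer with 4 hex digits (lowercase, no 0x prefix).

655b

Key "gxajsxc" = 67 78 61 6a 73 78 63 is 7 bytes > B = 4, so hash it first: H(key) = 9e 5a, then zero-pad to 4 bytes: K' = 9e 5a 00 00.
K' ⊕ ipad = a8 6c 36 36.  K' ⊕ opad = c2 06 5c 5c.
Inner input = (K'⊕ipad) ∥ m = a8 6c 36 36 ∥ 69 57.
Inner hash: even-index sum = 327 mod 256 = 71; odd-index sum = 249 mod 256 = 249 → 47 f9.
Outer input = (K'⊕opad) ∥ inner = c2 06 5c 5c ∥ 47 f9.
Outer hash (tag): even-index sum = 357 mod 256 = 101; odd-index sum = 347 mod 256 = 91 → 65 5b.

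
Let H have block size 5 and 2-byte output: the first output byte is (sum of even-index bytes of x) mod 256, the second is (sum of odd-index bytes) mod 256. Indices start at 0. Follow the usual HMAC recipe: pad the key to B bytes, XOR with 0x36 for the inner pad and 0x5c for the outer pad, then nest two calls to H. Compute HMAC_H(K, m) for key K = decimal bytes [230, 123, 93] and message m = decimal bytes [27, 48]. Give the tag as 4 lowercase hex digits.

b524

Key decimal bytes [230, 123, 93] = e6 7b 5d is 3 bytes ≤ B = 5; zero-pad to 5 bytes: K' = e6 7b 5d 00 00.
K' ⊕ ipad = d0 4d 6b 36 36.  K' ⊕ opad = ba 27 01 5c 5c.
Inner input = (K'⊕ipad) ∥ m = d0 4d 6b 36 36 ∥ 1b 30.
Inner hash: even-index sum = 417 mod 256 = 161; odd-index sum = 158 mod 256 = 158 → a1 9e.
Outer input = (K'⊕opad) ∥ inner = ba 27 01 5c 5c ∥ a1 9e.
Outer hash (tag): even-index sum = 437 mod 256 = 181; odd-index sum = 292 mod 256 = 36 → b5 24.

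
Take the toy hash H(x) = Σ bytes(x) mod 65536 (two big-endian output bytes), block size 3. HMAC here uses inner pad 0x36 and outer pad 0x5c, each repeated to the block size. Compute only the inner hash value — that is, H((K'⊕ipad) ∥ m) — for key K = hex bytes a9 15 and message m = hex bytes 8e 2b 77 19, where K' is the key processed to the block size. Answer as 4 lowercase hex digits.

Key hex bytes a9 15 is 2 bytes ≤ B = 3; zero-pad to 3 bytes: K' = a9 15 00.
K' ⊕ ipad = 9f 23 36.
Inner input = 9f 23 36 ∥ 8e 2b 77 19.
Inner hash: sum = 159+35+54+142+43+119+25 = 577 → 02 41.

0241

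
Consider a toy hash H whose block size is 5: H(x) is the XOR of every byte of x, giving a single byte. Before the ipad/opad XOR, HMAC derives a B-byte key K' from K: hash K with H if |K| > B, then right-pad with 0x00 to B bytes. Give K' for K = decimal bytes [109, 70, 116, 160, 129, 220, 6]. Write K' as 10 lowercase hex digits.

a400000000

|K| = 7 > B = 5, so first hash the key.
H(K): XOR 6d⊕46⊕74⊕a0⊕81⊕dc⊕06 = a4.
Zero-pad H(K) = a4 to 5 bytes: K' = a4 00 00 00 00.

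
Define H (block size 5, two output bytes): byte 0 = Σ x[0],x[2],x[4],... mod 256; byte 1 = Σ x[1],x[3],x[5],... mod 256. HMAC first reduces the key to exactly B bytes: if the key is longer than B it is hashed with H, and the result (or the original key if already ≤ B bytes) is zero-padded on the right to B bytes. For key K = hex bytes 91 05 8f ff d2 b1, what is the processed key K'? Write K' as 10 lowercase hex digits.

|K| = 6 > B = 5, so first hash the key.
H(K): even-index sum = 498 mod 256 = 242; odd-index sum = 437 mod 256 = 181 → f2 b5.
Zero-pad H(K) = f2 b5 to 5 bytes: K' = f2 b5 00 00 00.

f2b5000000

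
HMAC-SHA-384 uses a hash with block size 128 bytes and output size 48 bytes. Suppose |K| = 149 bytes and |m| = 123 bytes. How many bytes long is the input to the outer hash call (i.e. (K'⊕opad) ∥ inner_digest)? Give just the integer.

176

Key is 149 > 128 bytes, so it is hashed to 48 bytes then zero-padded to 128: |K'| = 128.
Outer input = (K'⊕opad) ∥ H(inner) → 128 + 48 = 176 bytes.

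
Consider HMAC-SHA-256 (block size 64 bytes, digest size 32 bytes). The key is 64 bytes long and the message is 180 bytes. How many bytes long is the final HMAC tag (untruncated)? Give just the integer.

The tag is one SHA-256 digest: 32 bytes.

32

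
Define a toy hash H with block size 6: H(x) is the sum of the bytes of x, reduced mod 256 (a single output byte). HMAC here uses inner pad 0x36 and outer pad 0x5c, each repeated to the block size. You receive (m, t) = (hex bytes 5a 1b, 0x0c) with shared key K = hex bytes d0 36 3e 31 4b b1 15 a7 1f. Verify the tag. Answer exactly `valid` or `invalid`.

Key hex bytes d0 36 3e 31 4b b1 15 a7 1f is 9 bytes > B = 6, so hash it first: H(key) = 4c, then zero-pad to 6 bytes: K' = 4c 00 00 00 00 00.
K' ⊕ ipad = 7a 36 36 36 36 36; K' ⊕ opad = 10 5c 5c 5c 5c 5c.
Inner hash: sum = 122+54+54+54+54+54+90+27 = 509; mod 256 = 253 → fd.
Outer hash (recomputed tag): sum = 16+92+92+92+92+92+253 = 729; mod 256 = 217 → d9.
Recomputed tag = d9; claimed = 0c → mismatch.

invalid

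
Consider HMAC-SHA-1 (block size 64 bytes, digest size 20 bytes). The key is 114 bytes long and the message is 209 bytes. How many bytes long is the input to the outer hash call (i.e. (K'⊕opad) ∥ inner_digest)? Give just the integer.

Key is 114 > 64 bytes, so it is hashed to 20 bytes then zero-padded to 64: |K'| = 64.
Outer input = (K'⊕opad) ∥ H(inner) → 64 + 20 = 84 bytes.

84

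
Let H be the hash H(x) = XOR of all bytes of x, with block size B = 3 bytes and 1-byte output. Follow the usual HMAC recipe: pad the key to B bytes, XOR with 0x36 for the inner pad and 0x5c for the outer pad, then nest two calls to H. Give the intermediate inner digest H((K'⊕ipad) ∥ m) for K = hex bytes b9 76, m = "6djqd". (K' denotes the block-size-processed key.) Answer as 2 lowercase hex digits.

d4

Key hex bytes b9 76 is 2 bytes ≤ B = 3; zero-pad to 3 bytes: K' = b9 76 00.
K' ⊕ ipad = 8f 40 36.
Inner input = 8f 40 36 ∥ 36 64 6a 71 64.
Inner hash: XOR 8f⊕40⊕36⊕36⊕64⊕6a⊕71⊕64 = d4.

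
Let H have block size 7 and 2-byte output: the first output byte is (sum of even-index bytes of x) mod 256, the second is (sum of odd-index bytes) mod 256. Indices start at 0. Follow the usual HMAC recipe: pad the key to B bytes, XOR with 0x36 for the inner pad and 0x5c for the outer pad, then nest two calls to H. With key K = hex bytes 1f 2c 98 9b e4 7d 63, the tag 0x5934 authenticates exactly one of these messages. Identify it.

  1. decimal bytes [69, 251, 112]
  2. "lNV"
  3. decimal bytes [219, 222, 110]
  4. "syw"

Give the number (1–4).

Key hex bytes 1f 2c 98 9b e4 7d 63 is exactly B = 7 bytes: K' = 1f 2c 98 9b e4 7d 63.
K' ⊕ ipad = 29 1a ae ad d2 4b 55; K' ⊕ opad = 43 70 c4 c7 b8 21 3f.
m1: inner = H(29 1a ae ad d2 4b 55 45 fb 70) = f9 c7; tag = H(43 70 c4 c7 b8 21 3f f9 c7) = c551
m2: inner = H(29 1a ae ad d2 4b 55 6c 4e 56) = 4c d4; tag = H(43 70 c4 c7 b8 21 3f 4c d4) = d2a4
m3: inner = H(29 1a ae ad d2 4b 55 db de 6e) = dc 5b; tag = H(43 70 c4 c7 b8 21 3f dc 5b) = 5934 ← matches
m4: inner = H(29 1a ae ad d2 4b 55 73 79 77) = 77 fc; tag = H(43 70 c4 c7 b8 21 3f 77 fc) = facf

3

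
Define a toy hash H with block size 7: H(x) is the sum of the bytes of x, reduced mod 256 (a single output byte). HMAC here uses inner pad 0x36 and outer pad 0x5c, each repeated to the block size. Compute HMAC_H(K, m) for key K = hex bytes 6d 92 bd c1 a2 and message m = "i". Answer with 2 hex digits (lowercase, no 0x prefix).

Key hex bytes 6d 92 bd c1 a2 is 5 bytes ≤ B = 7; zero-pad to 7 bytes: K' = 6d 92 bd c1 a2 00 00.
K' ⊕ ipad = 5b a4 8b f7 94 36 36.  K' ⊕ opad = 31 ce e1 9d fe 5c 5c.
Inner input = (K'⊕ipad) ∥ m = 5b a4 8b f7 94 36 36 ∥ 69.
Inner hash: sum = 91+164+139+247+148+54+54+105 = 1002; mod 256 = 234 → ea.
Outer input = (K'⊕opad) ∥ inner = 31 ce e1 9d fe 5c 5c ∥ ea.
Outer hash (tag): sum = 49+206+225+157+254+92+92+234 = 1309; mod 256 = 29 → 1d.

1d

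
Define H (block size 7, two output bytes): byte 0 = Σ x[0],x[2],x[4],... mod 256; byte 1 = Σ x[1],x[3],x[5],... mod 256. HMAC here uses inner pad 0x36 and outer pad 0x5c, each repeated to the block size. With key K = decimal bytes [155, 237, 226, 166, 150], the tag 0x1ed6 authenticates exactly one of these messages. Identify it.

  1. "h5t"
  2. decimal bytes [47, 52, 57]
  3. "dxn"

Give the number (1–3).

3

Key decimal bytes [155, 237, 226, 166, 150] = 9b ed e2 a6 96 is 5 bytes ≤ B = 7; zero-pad to 7 bytes: K' = 9b ed e2 a6 96 00 00.
K' ⊕ ipad = ad db d4 90 a0 36 36; K' ⊕ opad = c7 b1 be fa ca 5c 5c.
m1: inner = H(ad db d4 90 a0 36 36 68 35 74) = 8c 7d; tag = H(c7 b1 be fa ca 5c 5c 8c 7d) = 2893
m2: inner = H(ad db d4 90 a0 36 36 2f 34 39) = 8b 09; tag = H(c7 b1 be fa ca 5c 5c 8b 09) = b492
m3: inner = H(ad db d4 90 a0 36 36 64 78 6e) = cf 73; tag = H(c7 b1 be fa ca 5c 5c cf 73) = 1ed6 ← matches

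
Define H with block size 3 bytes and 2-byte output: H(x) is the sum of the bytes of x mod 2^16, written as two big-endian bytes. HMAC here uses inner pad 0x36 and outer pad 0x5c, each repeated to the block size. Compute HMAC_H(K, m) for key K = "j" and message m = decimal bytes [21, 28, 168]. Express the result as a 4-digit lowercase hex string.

Key "j" = 6a is 1 byte ≤ B = 3; zero-pad to 3 bytes: K' = 6a 00 00.
K' ⊕ ipad = 5c 36 36.  K' ⊕ opad = 36 5c 5c.
Inner input = (K'⊕ipad) ∥ m = 5c 36 36 ∥ 15 1c a8.
Inner hash: sum = 92+54+54+21+28+168 = 417 → 01 a1.
Outer input = (K'⊕opad) ∥ inner = 36 5c 5c ∥ 01 a1.
Outer hash (tag): sum = 54+92+92+1+161 = 400 → 01 90.

0190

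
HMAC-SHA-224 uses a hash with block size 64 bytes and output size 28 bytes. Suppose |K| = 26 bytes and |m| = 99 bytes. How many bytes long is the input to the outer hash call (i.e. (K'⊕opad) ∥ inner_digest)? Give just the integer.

Key is 26 ≤ 64 bytes, zero-padded: |K'| = 64.
Outer input = (K'⊕opad) ∥ H(inner) → 64 + 28 = 92 bytes.

92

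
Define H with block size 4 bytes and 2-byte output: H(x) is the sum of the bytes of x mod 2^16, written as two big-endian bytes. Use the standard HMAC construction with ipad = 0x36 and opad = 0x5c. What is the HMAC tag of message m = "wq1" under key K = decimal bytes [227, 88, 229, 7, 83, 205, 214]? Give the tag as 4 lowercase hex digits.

Key decimal bytes [227, 88, 229, 7, 83, 205, 214] = e3 58 e5 07 53 cd d6 is 7 bytes > B = 4, so hash it first: H(key) = 04 1d, then zero-pad to 4 bytes: K' = 04 1d 00 00.
K' ⊕ ipad = 32 2b 36 36.  K' ⊕ opad = 58 41 5c 5c.
Inner input = (K'⊕ipad) ∥ m = 32 2b 36 36 ∥ 77 71 31.
Inner hash: sum = 50+43+54+54+119+113+49 = 482 → 01 e2.
Outer input = (K'⊕opad) ∥ inner = 58 41 5c 5c ∥ 01 e2.
Outer hash (tag): sum = 88+65+92+92+1+226 = 564 → 02 34.

0234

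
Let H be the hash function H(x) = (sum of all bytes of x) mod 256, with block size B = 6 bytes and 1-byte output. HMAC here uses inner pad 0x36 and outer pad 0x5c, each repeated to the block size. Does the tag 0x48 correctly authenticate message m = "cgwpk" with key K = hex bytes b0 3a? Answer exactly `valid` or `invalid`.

valid

Key hex bytes b0 3a is 2 bytes ≤ B = 6; zero-pad to 6 bytes: K' = b0 3a 00 00 00 00.
K' ⊕ ipad = 86 0c 36 36 36 36; K' ⊕ opad = ec 66 5c 5c 5c 5c.
Inner hash: sum = 134+12+54+54+54+54+99+103+119+112+107 = 902; mod 256 = 134 → 86.
Outer hash (recomputed tag): sum = 236+102+92+92+92+92+134 = 840; mod 256 = 72 → 48.
Recomputed tag = 48; claimed = 48 → match.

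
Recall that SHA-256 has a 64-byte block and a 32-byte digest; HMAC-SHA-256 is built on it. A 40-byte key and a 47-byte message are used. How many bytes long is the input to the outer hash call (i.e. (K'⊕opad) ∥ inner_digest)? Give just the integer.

Key is 40 ≤ 64 bytes, zero-padded: |K'| = 64.
Outer input = (K'⊕opad) ∥ H(inner) → 64 + 32 = 96 bytes.

96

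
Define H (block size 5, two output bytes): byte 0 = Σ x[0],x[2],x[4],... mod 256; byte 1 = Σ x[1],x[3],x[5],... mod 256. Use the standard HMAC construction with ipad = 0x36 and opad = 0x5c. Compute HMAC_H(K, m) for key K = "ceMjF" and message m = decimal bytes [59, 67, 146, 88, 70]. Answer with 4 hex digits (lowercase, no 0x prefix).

2c4a

Key "ceMjF" = 63 65 4d 6a 46 is exactly B = 5 bytes: K' = 63 65 4d 6a 46.
K' ⊕ ipad = 55 53 7b 5c 70.  K' ⊕ opad = 3f 39 11 36 1a.
Inner input = (K'⊕ipad) ∥ m = 55 53 7b 5c 70 ∥ 3b 43 92 58 46.
Inner hash: even-index sum = 475 mod 256 = 219; odd-index sum = 450 mod 256 = 194 → db c2.
Outer input = (K'⊕opad) ∥ inner = 3f 39 11 36 1a ∥ db c2.
Outer hash (tag): even-index sum = 300 mod 256 = 44; odd-index sum = 330 mod 256 = 74 → 2c 4a.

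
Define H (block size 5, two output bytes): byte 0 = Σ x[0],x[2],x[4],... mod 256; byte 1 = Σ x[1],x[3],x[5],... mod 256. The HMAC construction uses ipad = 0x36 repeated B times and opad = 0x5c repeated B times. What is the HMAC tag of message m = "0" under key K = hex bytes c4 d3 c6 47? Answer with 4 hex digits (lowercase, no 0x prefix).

14c2

Key hex bytes c4 d3 c6 47 is 4 bytes ≤ B = 5; zero-pad to 5 bytes: K' = c4 d3 c6 47 00.
K' ⊕ ipad = f2 e5 f0 71 36.  K' ⊕ opad = 98 8f 9a 1b 5c.
Inner input = (K'⊕ipad) ∥ m = f2 e5 f0 71 36 ∥ 30.
Inner hash: even-index sum = 536 mod 256 = 24; odd-index sum = 390 mod 256 = 134 → 18 86.
Outer input = (K'⊕opad) ∥ inner = 98 8f 9a 1b 5c ∥ 18 86.
Outer hash (tag): even-index sum = 532 mod 256 = 20; odd-index sum = 194 mod 256 = 194 → 14 c2.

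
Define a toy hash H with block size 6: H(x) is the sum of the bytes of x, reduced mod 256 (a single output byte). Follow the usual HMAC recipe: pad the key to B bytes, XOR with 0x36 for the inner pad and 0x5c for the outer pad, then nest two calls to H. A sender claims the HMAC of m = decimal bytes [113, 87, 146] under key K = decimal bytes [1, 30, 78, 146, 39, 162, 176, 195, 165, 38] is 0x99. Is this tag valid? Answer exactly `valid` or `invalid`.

Key decimal bytes [1, 30, 78, 146, 39, 162, 176, 195, 165, 38] = 01 1e 4e 92 27 a2 b0 c3 a5 26 is 10 bytes > B = 6, so hash it first: H(key) = 06, then zero-pad to 6 bytes: K' = 06 00 00 00 00 00.
K' ⊕ ipad = 30 36 36 36 36 36; K' ⊕ opad = 5a 5c 5c 5c 5c 5c.
Inner hash: sum = 48+54+54+54+54+54+113+87+146 = 664; mod 256 = 152 → 98.
Outer hash (recomputed tag): sum = 90+92+92+92+92+92+152 = 702; mod 256 = 190 → be.
Recomputed tag = be; claimed = 99 → mismatch.

invalid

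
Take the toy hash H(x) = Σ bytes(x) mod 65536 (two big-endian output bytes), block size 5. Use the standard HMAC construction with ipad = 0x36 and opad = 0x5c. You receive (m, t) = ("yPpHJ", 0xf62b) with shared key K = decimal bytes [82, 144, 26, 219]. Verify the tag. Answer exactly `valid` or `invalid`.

Key decimal bytes [82, 144, 26, 219] = 52 90 1a db is 4 bytes ≤ B = 5; zero-pad to 5 bytes: K' = 52 90 1a db 00.
K' ⊕ ipad = 64 a6 2c ed 36; K' ⊕ opad = 0e cc 46 87 5c.
Inner hash: sum = 100+166+44+237+54+121+80+112+72+74 = 1060 → 04 24.
Outer hash (recomputed tag): sum = 14+204+70+135+92+4+36 = 555 → 02 2b.
Recomputed tag = 022b; claimed = f62b → mismatch.

invalid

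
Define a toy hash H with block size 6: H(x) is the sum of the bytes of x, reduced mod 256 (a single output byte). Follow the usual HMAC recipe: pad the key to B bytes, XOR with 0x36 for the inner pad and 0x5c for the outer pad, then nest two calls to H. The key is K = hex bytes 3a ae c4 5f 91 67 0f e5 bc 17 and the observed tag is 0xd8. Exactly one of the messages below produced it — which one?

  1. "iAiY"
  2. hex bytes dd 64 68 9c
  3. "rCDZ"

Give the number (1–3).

Key hex bytes 3a ae c4 5f 91 67 0f e5 bc 17 is 10 bytes > B = 6, so hash it first: H(key) = ca, then zero-pad to 6 bytes: K' = ca 00 00 00 00 00.
K' ⊕ ipad = fc 36 36 36 36 36; K' ⊕ opad = 96 5c 5c 5c 5c 5c.
m1: inner = H(fc 36 36 36 36 36 69 41 69 59) = 76; tag = H(96 5c 5c 5c 5c 5c 76) = d8 ← matches
m2: inner = H(fc 36 36 36 36 36 dd 64 68 9c) = 4f; tag = H(96 5c 5c 5c 5c 5c 4f) = b1
m3: inner = H(fc 36 36 36 36 36 72 43 44 5a) = 5d; tag = H(96 5c 5c 5c 5c 5c 5d) = bf

1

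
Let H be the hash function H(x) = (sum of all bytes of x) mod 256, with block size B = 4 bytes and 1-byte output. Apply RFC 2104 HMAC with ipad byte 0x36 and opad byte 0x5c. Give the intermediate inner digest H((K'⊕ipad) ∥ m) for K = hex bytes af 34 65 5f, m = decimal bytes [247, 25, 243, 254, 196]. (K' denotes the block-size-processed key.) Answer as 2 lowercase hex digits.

1c

Key hex bytes af 34 65 5f is exactly B = 4 bytes: K' = af 34 65 5f.
K' ⊕ ipad = 99 02 53 69.
Inner input = 99 02 53 69 ∥ f7 19 f3 fe c4.
Inner hash: sum = 153+2+83+105+247+25+243+254+196 = 1308; mod 256 = 28 → 1c.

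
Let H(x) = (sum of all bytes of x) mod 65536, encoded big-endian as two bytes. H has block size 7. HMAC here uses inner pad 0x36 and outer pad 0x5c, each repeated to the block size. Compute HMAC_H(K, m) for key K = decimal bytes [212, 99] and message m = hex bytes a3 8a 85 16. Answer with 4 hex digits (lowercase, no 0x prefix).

Key decimal bytes [212, 99] = d4 63 is 2 bytes ≤ B = 7; zero-pad to 7 bytes: K' = d4 63 00 00 00 00 00.
K' ⊕ ipad = e2 55 36 36 36 36 36.  K' ⊕ opad = 88 3f 5c 5c 5c 5c 5c.
Inner input = (K'⊕ipad) ∥ m = e2 55 36 36 36 36 36 ∥ a3 8a 85 16.
Inner hash: sum = 226+85+54+54+54+54+54+163+138+133+22 = 1037 → 04 0d.
Outer input = (K'⊕opad) ∥ inner = 88 3f 5c 5c 5c 5c 5c ∥ 04 0d.
Outer hash (tag): sum = 136+63+92+92+92+92+92+4+13 = 676 → 02 a4.

02a4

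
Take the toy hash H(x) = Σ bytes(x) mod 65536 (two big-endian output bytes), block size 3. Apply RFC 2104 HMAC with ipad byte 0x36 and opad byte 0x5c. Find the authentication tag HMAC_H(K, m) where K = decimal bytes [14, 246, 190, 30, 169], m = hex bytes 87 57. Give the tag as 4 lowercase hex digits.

Key decimal bytes [14, 246, 190, 30, 169] = 0e f6 be 1e a9 is 5 bytes > B = 3, so hash it first: H(key) = 02 89, then zero-pad to 3 bytes: K' = 02 89 00.
K' ⊕ ipad = 34 bf 36.  K' ⊕ opad = 5e d5 5c.
Inner input = (K'⊕ipad) ∥ m = 34 bf 36 ∥ 87 57.
Inner hash: sum = 52+191+54+135+87 = 519 → 02 07.
Outer input = (K'⊕opad) ∥ inner = 5e d5 5c ∥ 02 07.
Outer hash (tag): sum = 94+213+92+2+7 = 408 → 01 98.

0198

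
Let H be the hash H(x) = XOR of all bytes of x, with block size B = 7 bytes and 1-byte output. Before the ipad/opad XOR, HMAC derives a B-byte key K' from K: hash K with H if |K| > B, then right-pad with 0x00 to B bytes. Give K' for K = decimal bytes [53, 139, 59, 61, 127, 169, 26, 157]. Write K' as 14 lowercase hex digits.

|K| = 8 > B = 7, so first hash the key.
H(K): XOR 35⊕8b⊕3b⊕3d⊕7f⊕a9⊕1a⊕9d = e9.
Zero-pad H(K) = e9 to 7 bytes: K' = e9 00 00 00 00 00 00.

e9000000000000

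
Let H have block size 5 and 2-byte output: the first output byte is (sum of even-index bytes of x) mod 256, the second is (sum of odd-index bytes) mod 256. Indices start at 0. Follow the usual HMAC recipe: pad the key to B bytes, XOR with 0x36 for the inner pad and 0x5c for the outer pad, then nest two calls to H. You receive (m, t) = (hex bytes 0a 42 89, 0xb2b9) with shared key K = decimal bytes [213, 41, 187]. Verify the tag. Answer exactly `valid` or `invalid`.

Key decimal bytes [213, 41, 187] = d5 29 bb is 3 bytes ≤ B = 5; zero-pad to 5 bytes: K' = d5 29 bb 00 00.
K' ⊕ ipad = e3 1f 8d 36 36; K' ⊕ opad = 89 75 e7 5c 5c.
Inner hash: even-index sum = 488 mod 256 = 232; odd-index sum = 232 mod 256 = 232 → e8 e8.
Outer hash (recomputed tag): even-index sum = 692 mod 256 = 180; odd-index sum = 441 mod 256 = 185 → b4 b9.
Recomputed tag = b4b9; claimed = b2b9 → mismatch.

invalid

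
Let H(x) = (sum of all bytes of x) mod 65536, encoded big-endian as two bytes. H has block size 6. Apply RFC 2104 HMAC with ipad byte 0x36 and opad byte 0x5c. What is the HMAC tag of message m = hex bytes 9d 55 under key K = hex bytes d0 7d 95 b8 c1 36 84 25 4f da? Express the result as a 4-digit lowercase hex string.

025c

Key hex bytes d0 7d 95 b8 c1 36 84 25 4f da is 10 bytes > B = 6, so hash it first: H(key) = 05 63, then zero-pad to 6 bytes: K' = 05 63 00 00 00 00.
K' ⊕ ipad = 33 55 36 36 36 36.  K' ⊕ opad = 59 3f 5c 5c 5c 5c.
Inner input = (K'⊕ipad) ∥ m = 33 55 36 36 36 36 ∥ 9d 55.
Inner hash: sum = 51+85+54+54+54+54+157+85 = 594 → 02 52.
Outer input = (K'⊕opad) ∥ inner = 59 3f 5c 5c 5c 5c ∥ 02 52.
Outer hash (tag): sum = 89+63+92+92+92+92+2+82 = 604 → 02 5c.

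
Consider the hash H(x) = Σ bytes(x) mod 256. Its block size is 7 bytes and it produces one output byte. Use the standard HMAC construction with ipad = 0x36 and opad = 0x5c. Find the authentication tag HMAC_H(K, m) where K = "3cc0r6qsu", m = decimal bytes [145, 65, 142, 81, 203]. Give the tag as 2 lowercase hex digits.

7a

Key "3cc0r6qsu" = 33 63 63 30 72 36 71 73 75 is 9 bytes > B = 7, so hash it first: H(key) = 2a, then zero-pad to 7 bytes: K' = 2a 00 00 00 00 00 00.
K' ⊕ ipad = 1c 36 36 36 36 36 36.  K' ⊕ opad = 76 5c 5c 5c 5c 5c 5c.
Inner input = (K'⊕ipad) ∥ m = 1c 36 36 36 36 36 36 ∥ 91 41 8e 51 cb.
Inner hash: sum = 28+54+54+54+54+54+54+145+65+142+81+203 = 988; mod 256 = 220 → dc.
Outer input = (K'⊕opad) ∥ inner = 76 5c 5c 5c 5c 5c 5c ∥ dc.
Outer hash (tag): sum = 118+92+92+92+92+92+92+220 = 890; mod 256 = 122 → 7a.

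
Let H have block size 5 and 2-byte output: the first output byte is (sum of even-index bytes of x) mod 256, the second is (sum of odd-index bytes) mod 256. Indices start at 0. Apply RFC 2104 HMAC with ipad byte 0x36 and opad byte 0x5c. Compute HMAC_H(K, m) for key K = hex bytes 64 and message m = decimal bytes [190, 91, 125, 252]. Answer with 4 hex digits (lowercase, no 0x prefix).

97cd

Key hex bytes 64 is 1 byte ≤ B = 5; zero-pad to 5 bytes: K' = 64 00 00 00 00.
K' ⊕ ipad = 52 36 36 36 36.  K' ⊕ opad = 38 5c 5c 5c 5c.
Inner input = (K'⊕ipad) ∥ m = 52 36 36 36 36 ∥ be 5b 7d fc.
Inner hash: even-index sum = 533 mod 256 = 21; odd-index sum = 423 mod 256 = 167 → 15 a7.
Outer input = (K'⊕opad) ∥ inner = 38 5c 5c 5c 5c ∥ 15 a7.
Outer hash (tag): even-index sum = 407 mod 256 = 151; odd-index sum = 205 mod 256 = 205 → 97 cd.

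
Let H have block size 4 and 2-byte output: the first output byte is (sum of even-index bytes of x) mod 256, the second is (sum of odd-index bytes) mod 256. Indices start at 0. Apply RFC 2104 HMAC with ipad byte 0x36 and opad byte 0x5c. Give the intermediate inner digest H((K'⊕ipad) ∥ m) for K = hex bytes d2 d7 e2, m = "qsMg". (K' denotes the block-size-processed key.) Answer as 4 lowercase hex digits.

Key hex bytes d2 d7 e2 is 3 bytes ≤ B = 4; zero-pad to 4 bytes: K' = d2 d7 e2 00.
K' ⊕ ipad = e4 e1 d4 36.
Inner input = e4 e1 d4 36 ∥ 71 73 4d 67.
Inner hash: even-index sum = 630 mod 256 = 118; odd-index sum = 497 mod 256 = 241 → 76 f1.

76f1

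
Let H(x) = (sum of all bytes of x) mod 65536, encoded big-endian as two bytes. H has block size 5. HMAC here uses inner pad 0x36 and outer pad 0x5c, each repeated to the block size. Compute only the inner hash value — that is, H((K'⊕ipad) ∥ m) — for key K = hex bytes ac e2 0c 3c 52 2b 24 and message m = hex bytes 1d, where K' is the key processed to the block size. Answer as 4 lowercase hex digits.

0134

Key hex bytes ac e2 0c 3c 52 2b 24 is 7 bytes > B = 5, so hash it first: H(key) = 02 77, then zero-pad to 5 bytes: K' = 02 77 00 00 00.
K' ⊕ ipad = 34 41 36 36 36.
Inner input = 34 41 36 36 36 ∥ 1d.
Inner hash: sum = 52+65+54+54+54+29 = 308 → 01 34.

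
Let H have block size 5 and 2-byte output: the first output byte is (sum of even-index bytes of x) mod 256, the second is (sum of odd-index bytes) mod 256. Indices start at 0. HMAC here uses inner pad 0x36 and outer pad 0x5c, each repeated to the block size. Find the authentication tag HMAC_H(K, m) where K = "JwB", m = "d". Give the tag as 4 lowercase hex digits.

6bad

Key "JwB" = 4a 77 42 is 3 bytes ≤ B = 5; zero-pad to 5 bytes: K' = 4a 77 42 00 00.
K' ⊕ ipad = 7c 41 74 36 36.  K' ⊕ opad = 16 2b 1e 5c 5c.
Inner input = (K'⊕ipad) ∥ m = 7c 41 74 36 36 ∥ 64.
Inner hash: even-index sum = 294 mod 256 = 38; odd-index sum = 219 mod 256 = 219 → 26 db.
Outer input = (K'⊕opad) ∥ inner = 16 2b 1e 5c 5c ∥ 26 db.
Outer hash (tag): even-index sum = 363 mod 256 = 107; odd-index sum = 173 mod 256 = 173 → 6b ad.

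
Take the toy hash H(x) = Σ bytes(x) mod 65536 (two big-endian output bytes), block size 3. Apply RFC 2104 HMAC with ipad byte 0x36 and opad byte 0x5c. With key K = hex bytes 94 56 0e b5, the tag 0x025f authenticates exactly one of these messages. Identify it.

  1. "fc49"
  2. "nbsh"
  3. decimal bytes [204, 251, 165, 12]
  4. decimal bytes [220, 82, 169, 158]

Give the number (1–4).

Key hex bytes 94 56 0e b5 is 4 bytes > B = 3, so hash it first: H(key) = 01 ad, then zero-pad to 3 bytes: K' = 01 ad 00.
K' ⊕ ipad = 37 9b 36; K' ⊕ opad = 5d f1 5c.
m1: inner = H(37 9b 36 66 63 34 39) = 02 3e; tag = H(5d f1 5c 02 3e) = 01ea
m2: inner = H(37 9b 36 6e 62 73 68) = 02 b3; tag = H(5d f1 5c 02 b3) = 025f ← matches
m3: inner = H(37 9b 36 cc fb a5 0c) = 03 80; tag = H(5d f1 5c 03 80) = 022d
m4: inner = H(37 9b 36 dc 52 a9 9e) = 03 7d; tag = H(5d f1 5c 03 7d) = 022a

2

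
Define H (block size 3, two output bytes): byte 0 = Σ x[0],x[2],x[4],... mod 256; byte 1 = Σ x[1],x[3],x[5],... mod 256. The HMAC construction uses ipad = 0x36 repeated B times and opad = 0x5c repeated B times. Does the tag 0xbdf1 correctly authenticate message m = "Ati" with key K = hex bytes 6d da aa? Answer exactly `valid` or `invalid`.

valid

Key hex bytes 6d da aa is exactly B = 3 bytes: K' = 6d da aa.
K' ⊕ ipad = 5b ec 9c; K' ⊕ opad = 31 86 f6.
Inner hash: even-index sum = 363 mod 256 = 107; odd-index sum = 406 mod 256 = 150 → 6b 96.
Outer hash (recomputed tag): even-index sum = 445 mod 256 = 189; odd-index sum = 241 mod 256 = 241 → bd f1.
Recomputed tag = bdf1; claimed = bdf1 → match.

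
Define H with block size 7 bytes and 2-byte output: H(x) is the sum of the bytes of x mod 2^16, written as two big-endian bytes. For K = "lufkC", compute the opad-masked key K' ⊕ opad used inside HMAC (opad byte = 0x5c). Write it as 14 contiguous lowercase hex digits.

Key "lufkC" = 6c 75 66 6b 43 is 5 bytes ≤ B = 7; zero-pad to 7 bytes: K' = 6c 75 66 6b 43 00 00.
XOR each byte with 0x5c: 6c⊕5c=30, 75⊕5c=29, 66⊕5c=3a, 6b⊕5c=37, 43⊕5c=1f, 00⊕5c=5c, 00⊕5c=5c.

30293a371f5c5c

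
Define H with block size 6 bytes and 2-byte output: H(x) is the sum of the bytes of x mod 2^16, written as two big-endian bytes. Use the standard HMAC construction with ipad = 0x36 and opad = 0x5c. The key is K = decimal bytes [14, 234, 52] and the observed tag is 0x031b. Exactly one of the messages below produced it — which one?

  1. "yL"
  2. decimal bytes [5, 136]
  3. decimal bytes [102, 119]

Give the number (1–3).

3

Key decimal bytes [14, 234, 52] = 0e ea 34 is 3 bytes ≤ B = 6; zero-pad to 6 bytes: K' = 0e ea 34 00 00 00.
K' ⊕ ipad = 38 dc 02 36 36 36; K' ⊕ opad = 52 b6 68 5c 5c 5c.
m1: inner = H(38 dc 02 36 36 36 79 4c) = 02 7d; tag = H(52 b6 68 5c 5c 5c 02 7d) = 0303
m2: inner = H(38 dc 02 36 36 36 05 88) = 02 45; tag = H(52 b6 68 5c 5c 5c 02 45) = 02cb
m3: inner = H(38 dc 02 36 36 36 66 77) = 02 95; tag = H(52 b6 68 5c 5c 5c 02 95) = 031b ← matches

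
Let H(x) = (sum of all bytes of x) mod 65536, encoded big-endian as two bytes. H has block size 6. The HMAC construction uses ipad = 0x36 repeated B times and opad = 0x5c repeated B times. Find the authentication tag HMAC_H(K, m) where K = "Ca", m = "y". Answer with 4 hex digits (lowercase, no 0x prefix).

Key "Ca" = 43 61 is 2 bytes ≤ B = 6; zero-pad to 6 bytes: K' = 43 61 00 00 00 00.
K' ⊕ ipad = 75 57 36 36 36 36.  K' ⊕ opad = 1f 3d 5c 5c 5c 5c.
Inner input = (K'⊕ipad) ∥ m = 75 57 36 36 36 36 ∥ 79.
Inner hash: sum = 117+87+54+54+54+54+121 = 541 → 02 1d.
Outer input = (K'⊕opad) ∥ inner = 1f 3d 5c 5c 5c 5c ∥ 02 1d.
Outer hash (tag): sum = 31+61+92+92+92+92+2+29 = 491 → 01 eb.

01eb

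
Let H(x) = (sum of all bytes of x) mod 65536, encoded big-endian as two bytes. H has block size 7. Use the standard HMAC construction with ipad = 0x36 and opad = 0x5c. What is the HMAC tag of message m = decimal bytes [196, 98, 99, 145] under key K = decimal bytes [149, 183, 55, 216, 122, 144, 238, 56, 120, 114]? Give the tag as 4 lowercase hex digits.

Key decimal bytes [149, 183, 55, 216, 122, 144, 238, 56, 120, 114] = 95 b7 37 d8 7a 90 ee 38 78 72 is 10 bytes > B = 7, so hash it first: H(key) = 05 75, then zero-pad to 7 bytes: K' = 05 75 00 00 00 00 00.
K' ⊕ ipad = 33 43 36 36 36 36 36.  K' ⊕ opad = 59 29 5c 5c 5c 5c 5c.
Inner input = (K'⊕ipad) ∥ m = 33 43 36 36 36 36 36 ∥ c4 62 63 91.
Inner hash: sum = 51+67+54+54+54+54+54+196+98+99+145 = 926 → 03 9e.
Outer input = (K'⊕opad) ∥ inner = 59 29 5c 5c 5c 5c 5c ∥ 03 9e.
Outer hash (tag): sum = 89+41+92+92+92+92+92+3+158 = 751 → 02 ef.

02ef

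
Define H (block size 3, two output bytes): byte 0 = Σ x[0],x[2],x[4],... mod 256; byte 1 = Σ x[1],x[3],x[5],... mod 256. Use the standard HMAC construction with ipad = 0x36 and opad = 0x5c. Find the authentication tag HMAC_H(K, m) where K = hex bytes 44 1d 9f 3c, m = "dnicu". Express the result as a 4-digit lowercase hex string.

cce1

Key hex bytes 44 1d 9f 3c is 4 bytes > B = 3, so hash it first: H(key) = e3 59, then zero-pad to 3 bytes: K' = e3 59 00.
K' ⊕ ipad = d5 6f 36.  K' ⊕ opad = bf 05 5c.
Inner input = (K'⊕ipad) ∥ m = d5 6f 36 ∥ 64 6e 69 63 75.
Inner hash: even-index sum = 476 mod 256 = 220; odd-index sum = 433 mod 256 = 177 → dc b1.
Outer input = (K'⊕opad) ∥ inner = bf 05 5c ∥ dc b1.
Outer hash (tag): even-index sum = 460 mod 256 = 204; odd-index sum = 225 mod 256 = 225 → cc e1.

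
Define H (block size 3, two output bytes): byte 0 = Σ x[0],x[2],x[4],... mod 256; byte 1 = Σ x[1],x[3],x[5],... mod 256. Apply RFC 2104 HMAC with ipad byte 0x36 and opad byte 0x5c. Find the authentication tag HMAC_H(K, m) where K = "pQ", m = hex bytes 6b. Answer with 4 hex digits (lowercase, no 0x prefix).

5a89

Key "pQ" = 70 51 is 2 bytes ≤ B = 3; zero-pad to 3 bytes: K' = 70 51 00.
K' ⊕ ipad = 46 67 36.  K' ⊕ opad = 2c 0d 5c.
Inner input = (K'⊕ipad) ∥ m = 46 67 36 ∥ 6b.
Inner hash: even-index sum = 124 mod 256 = 124; odd-index sum = 210 mod 256 = 210 → 7c d2.
Outer input = (K'⊕opad) ∥ inner = 2c 0d 5c ∥ 7c d2.
Outer hash (tag): even-index sum = 346 mod 256 = 90; odd-index sum = 137 mod 256 = 137 → 5a 89.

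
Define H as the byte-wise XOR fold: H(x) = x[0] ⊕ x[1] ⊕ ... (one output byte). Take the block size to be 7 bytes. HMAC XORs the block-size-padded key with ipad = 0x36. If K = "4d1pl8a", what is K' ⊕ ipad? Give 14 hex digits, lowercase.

025207465a0e57

Key "4d1pl8a" = 34 64 31 70 6c 38 61 is exactly B = 7 bytes: K' = 34 64 31 70 6c 38 61.
XOR each byte with 0x36: 34⊕36=02, 64⊕36=52, 31⊕36=07, 70⊕36=46, 6c⊕36=5a, 38⊕36=0e, 61⊕36=57.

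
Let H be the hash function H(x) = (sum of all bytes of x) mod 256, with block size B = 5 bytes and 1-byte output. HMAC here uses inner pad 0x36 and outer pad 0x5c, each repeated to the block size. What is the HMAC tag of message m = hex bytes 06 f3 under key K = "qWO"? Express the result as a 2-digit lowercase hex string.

89

Key "qWO" = 71 57 4f is 3 bytes ≤ B = 5; zero-pad to 5 bytes: K' = 71 57 4f 00 00.
K' ⊕ ipad = 47 61 79 36 36.  K' ⊕ opad = 2d 0b 13 5c 5c.
Inner input = (K'⊕ipad) ∥ m = 47 61 79 36 36 ∥ 06 f3.
Inner hash: sum = 71+97+121+54+54+6+243 = 646; mod 256 = 134 → 86.
Outer input = (K'⊕opad) ∥ inner = 2d 0b 13 5c 5c ∥ 86.
Outer hash (tag): sum = 45+11+19+92+92+134 = 393; mod 256 = 137 → 89.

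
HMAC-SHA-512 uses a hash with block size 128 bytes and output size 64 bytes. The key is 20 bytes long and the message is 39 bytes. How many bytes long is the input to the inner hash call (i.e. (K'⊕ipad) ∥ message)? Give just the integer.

167

Key is 20 ≤ 128 bytes, zero-padded: |K'| = 128.
Inner input = (K'⊕ipad) ∥ m → 128 + 39 = 167 bytes.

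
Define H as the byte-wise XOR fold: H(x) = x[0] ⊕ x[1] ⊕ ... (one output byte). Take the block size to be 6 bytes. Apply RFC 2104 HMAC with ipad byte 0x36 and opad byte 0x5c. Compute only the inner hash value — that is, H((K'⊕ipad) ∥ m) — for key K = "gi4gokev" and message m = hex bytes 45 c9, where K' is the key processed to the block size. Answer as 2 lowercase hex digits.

c6

Key "gi4gokev" = 67 69 34 67 6f 6b 65 76 is 8 bytes > B = 6, so hash it first: H(key) = 4a, then zero-pad to 6 bytes: K' = 4a 00 00 00 00 00.
K' ⊕ ipad = 7c 36 36 36 36 36.
Inner input = 7c 36 36 36 36 36 ∥ 45 c9.
Inner hash: XOR 7c⊕36⊕36⊕36⊕36⊕36⊕45⊕c9 = c6.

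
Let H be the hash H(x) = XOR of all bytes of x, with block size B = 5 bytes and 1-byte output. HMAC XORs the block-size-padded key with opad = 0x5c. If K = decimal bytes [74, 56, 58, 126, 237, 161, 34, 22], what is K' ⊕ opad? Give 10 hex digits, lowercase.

Key decimal bytes [74, 56, 58, 126, 237, 161, 34, 22] = 4a 38 3a 7e ed a1 22 16 is 8 bytes > B = 5, so hash it first: H(key) = 4e, then zero-pad to 5 bytes: K' = 4e 00 00 00 00.
XOR each byte with 0x5c: 4e⊕5c=12, 00⊕5c=5c, 00⊕5c=5c, 00⊕5c=5c, 00⊕5c=5c.

125c5c5c5c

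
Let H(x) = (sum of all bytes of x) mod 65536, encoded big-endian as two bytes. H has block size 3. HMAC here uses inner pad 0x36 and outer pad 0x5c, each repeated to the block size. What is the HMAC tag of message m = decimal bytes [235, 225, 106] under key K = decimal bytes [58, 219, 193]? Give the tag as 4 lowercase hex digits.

01b4

Key decimal bytes [58, 219, 193] = 3a db c1 is exactly B = 3 bytes: K' = 3a db c1.
K' ⊕ ipad = 0c ed f7.  K' ⊕ opad = 66 87 9d.
Inner input = (K'⊕ipad) ∥ m = 0c ed f7 ∥ eb e1 6a.
Inner hash: sum = 12+237+247+235+225+106 = 1062 → 04 26.
Outer input = (K'⊕opad) ∥ inner = 66 87 9d ∥ 04 26.
Outer hash (tag): sum = 102+135+157+4+38 = 436 → 01 b4.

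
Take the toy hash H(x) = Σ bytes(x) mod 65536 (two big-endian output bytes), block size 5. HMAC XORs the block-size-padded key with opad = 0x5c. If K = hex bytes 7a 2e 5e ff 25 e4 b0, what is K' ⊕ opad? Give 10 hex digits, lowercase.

5fe25c5c5c

Key hex bytes 7a 2e 5e ff 25 e4 b0 is 7 bytes > B = 5, so hash it first: H(key) = 03 be, then zero-pad to 5 bytes: K' = 03 be 00 00 00.
XOR each byte with 0x5c: 03⊕5c=5f, be⊕5c=e2, 00⊕5c=5c, 00⊕5c=5c, 00⊕5c=5c.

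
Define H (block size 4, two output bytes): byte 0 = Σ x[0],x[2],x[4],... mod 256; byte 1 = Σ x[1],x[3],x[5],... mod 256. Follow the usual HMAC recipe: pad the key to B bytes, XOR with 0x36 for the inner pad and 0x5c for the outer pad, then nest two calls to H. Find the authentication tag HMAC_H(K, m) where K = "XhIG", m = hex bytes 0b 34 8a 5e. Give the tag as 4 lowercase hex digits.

9bb0

Key "XhIG" = 58 68 49 47 is exactly B = 4 bytes: K' = 58 68 49 47.
K' ⊕ ipad = 6e 5e 7f 71.  K' ⊕ opad = 04 34 15 1b.
Inner input = (K'⊕ipad) ∥ m = 6e 5e 7f 71 ∥ 0b 34 8a 5e.
Inner hash: even-index sum = 386 mod 256 = 130; odd-index sum = 353 mod 256 = 97 → 82 61.
Outer input = (K'⊕opad) ∥ inner = 04 34 15 1b ∥ 82 61.
Outer hash (tag): even-index sum = 155 mod 256 = 155; odd-index sum = 176 mod 256 = 176 → 9b b0.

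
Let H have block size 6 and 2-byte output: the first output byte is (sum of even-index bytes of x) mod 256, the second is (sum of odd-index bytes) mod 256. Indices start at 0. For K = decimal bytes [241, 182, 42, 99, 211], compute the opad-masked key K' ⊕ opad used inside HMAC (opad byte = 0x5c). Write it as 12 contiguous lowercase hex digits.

Key decimal bytes [241, 182, 42, 99, 211] = f1 b6 2a 63 d3 is 5 bytes ≤ B = 6; zero-pad to 6 bytes: K' = f1 b6 2a 63 d3 00.
XOR each byte with 0x5c: f1⊕5c=ad, b6⊕5c=ea, 2a⊕5c=76, 63⊕5c=3f, d3⊕5c=8f, 00⊕5c=5c.

adea763f8f5c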